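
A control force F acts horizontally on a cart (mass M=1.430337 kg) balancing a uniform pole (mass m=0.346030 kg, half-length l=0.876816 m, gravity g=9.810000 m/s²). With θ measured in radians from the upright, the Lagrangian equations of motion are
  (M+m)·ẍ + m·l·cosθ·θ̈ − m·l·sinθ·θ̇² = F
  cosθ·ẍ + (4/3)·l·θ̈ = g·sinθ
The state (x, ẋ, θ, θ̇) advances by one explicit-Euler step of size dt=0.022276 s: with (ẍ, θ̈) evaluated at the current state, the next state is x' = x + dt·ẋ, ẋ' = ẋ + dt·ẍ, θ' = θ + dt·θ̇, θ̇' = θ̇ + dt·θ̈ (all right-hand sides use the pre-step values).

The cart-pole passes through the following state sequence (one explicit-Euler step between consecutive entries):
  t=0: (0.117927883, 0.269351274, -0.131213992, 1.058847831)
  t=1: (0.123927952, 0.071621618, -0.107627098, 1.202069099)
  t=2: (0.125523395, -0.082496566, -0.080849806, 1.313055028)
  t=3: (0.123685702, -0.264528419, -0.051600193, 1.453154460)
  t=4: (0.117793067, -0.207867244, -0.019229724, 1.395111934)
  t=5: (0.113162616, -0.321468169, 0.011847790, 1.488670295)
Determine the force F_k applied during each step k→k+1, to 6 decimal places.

step 0→1:
  ẍ = (ẋ'−ẋ)/dt = (0.071621618−0.269351274)/0.022276 = -8.876354
  θ̈ = (θ̇'−θ̇)/dt = (1.202069099−1.058847831)/0.022276 = 6.429398
  sinθ=-0.130838, cosθ=0.991404
  F = (M+m)·ẍ + m·l·cosθ·θ̈ − m·l·sinθ·θ̇² = -15.767662 + 1.933940 − -0.044506 = -13.789215
step 1→2:
  ẍ = (ẋ'−ẋ)/dt = (-0.082496566−0.071621618)/0.022276 = -6.918575
  θ̈ = (θ̇'−θ̇)/dt = (1.313055028−1.202069099)/0.022276 = 4.982310
  sinθ=-0.107419, cosθ=0.994214
  F = (M+m)·ẍ + m·l·cosθ·θ̈ − m·l·sinθ·θ̇² = -12.289929 + 1.502909 − -0.047094 = -10.739926
step 2→3:
  ẍ = (ẋ'−ẋ)/dt = (-0.264528419−-0.082496566)/0.022276 = -8.171658
  θ̈ = (θ̇'−θ̇)/dt = (1.453154460−1.313055028)/0.022276 = 6.289254
  sinθ=-0.080762, cosθ=0.996733
  F = (M+m)·ẍ + m·l·cosθ·θ̈ − m·l·sinθ·θ̇² = -14.515864 + 1.901956 − -0.042247 = -12.571661
step 3→4:
  ẍ = (ẋ'−ẋ)/dt = (-0.207867244−-0.264528419)/0.022276 = 2.543597
  θ̈ = (θ̇'−θ̇)/dt = (1.395111934−1.453154460)/0.022276 = -2.605608
  sinθ=-0.051577, cosθ=0.998669
  F = (M+m)·ẍ + m·l·cosθ·θ̈ − m·l·sinθ·θ̇² = 4.518362 + -0.789501 − -0.033045 = 3.761906
step 4→5:
  ẍ = (ẋ'−ẋ)/dt = (-0.321468169−-0.207867244)/0.022276 = -5.099700
  θ̈ = (θ̇'−θ̇)/dt = (1.488670295−1.395111934)/0.022276 = 4.199962
  sinθ=-0.019229, cosθ=0.999815
  F = (M+m)·ẍ + m·l·cosθ·θ̈ − m·l·sinθ·θ̇² = -9.058939 + 1.274052 − -0.011355 = -7.773532

F_0 = -13.789215 N
F_1 = -10.739926 N
F_2 = -12.571661 N
F_3 = 3.761906 N
F_4 = -7.773532 N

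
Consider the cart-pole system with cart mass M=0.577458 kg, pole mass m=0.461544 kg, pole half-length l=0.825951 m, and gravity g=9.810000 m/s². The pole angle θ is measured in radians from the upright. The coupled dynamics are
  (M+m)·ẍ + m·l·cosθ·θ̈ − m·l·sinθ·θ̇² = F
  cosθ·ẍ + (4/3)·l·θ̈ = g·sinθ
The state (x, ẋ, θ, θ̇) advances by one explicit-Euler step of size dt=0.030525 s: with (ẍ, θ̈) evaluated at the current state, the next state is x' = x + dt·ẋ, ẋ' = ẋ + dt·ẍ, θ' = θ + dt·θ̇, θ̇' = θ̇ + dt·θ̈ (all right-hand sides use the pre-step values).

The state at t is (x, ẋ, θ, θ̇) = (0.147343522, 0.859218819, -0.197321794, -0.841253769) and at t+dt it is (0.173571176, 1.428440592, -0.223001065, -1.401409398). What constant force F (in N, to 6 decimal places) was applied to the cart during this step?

F = 12.568133 N

ẍ = (ẋ'−ẋ)/dt = (1.428440592−0.859218819)/0.030525 = 18.647724
θ̈ = (θ̇'−θ̇)/dt = (-1.401409398−-0.841253769)/0.030525 = -18.350717
sinθ=-0.196044, cosθ=0.980595
F = (M+m)·ẍ + m·l·cosθ·θ̈ − m·l·sinθ·θ̇² = 19.375022 + -6.859780 − -0.052890 = 12.568133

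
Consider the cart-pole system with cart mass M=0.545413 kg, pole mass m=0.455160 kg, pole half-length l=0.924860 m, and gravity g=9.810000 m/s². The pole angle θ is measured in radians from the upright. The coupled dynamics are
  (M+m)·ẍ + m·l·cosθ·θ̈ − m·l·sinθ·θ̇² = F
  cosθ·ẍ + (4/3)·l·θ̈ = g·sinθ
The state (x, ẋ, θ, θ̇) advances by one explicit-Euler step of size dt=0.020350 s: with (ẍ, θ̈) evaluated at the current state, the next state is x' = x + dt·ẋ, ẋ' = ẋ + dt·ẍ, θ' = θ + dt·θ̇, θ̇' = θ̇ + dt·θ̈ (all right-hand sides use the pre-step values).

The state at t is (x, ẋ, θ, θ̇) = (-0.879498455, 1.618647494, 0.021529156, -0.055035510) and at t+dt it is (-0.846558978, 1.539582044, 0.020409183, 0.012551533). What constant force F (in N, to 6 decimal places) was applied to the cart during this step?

F = -2.489755 N

ẍ = (ẋ'−ẋ)/dt = (1.539582044−1.618647494)/0.020350 = -3.885280
θ̈ = (θ̇'−θ̇)/dt = (0.012551533−-0.055035510)/0.020350 = 3.321231
sinθ=0.021527, cosθ=0.999768
F = (M+m)·ẍ + m·l·cosθ·θ̈ − m·l·sinθ·θ̇² = -3.887506 + 1.397779 − 0.000027 = -2.489755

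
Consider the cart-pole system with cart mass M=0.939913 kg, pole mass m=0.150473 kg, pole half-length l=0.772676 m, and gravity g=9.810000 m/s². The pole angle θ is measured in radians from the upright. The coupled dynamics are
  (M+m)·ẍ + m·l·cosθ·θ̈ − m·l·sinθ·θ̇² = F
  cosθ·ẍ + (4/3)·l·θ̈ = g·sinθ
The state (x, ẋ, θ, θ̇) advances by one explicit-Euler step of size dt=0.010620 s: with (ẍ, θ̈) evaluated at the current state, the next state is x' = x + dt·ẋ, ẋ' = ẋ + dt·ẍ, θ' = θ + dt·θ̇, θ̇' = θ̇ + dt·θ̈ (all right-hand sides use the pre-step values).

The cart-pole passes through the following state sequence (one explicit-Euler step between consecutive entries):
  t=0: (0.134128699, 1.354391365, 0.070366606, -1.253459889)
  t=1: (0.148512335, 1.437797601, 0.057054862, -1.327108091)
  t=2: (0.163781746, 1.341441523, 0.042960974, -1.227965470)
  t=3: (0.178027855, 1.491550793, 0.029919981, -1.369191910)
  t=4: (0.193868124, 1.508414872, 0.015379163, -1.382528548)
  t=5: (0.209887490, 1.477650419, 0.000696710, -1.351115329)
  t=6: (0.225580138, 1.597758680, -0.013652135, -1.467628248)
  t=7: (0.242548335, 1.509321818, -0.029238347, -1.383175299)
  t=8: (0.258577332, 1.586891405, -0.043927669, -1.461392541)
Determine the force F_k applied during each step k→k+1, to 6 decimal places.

step 0→1:
  ẍ = (ẋ'−ẋ)/dt = (1.437797601−1.354391365)/0.010620 = 7.853695
  θ̈ = (θ̇'−θ̇)/dt = (-1.327108091−-1.253459889)/0.010620 = -6.934859
  sinθ=0.070309, cosθ=0.997525
  F = (M+m)·ẍ + m·l·cosθ·θ̈ − m·l·sinθ·θ̇² = 8.563559 + -0.804299 − 0.012844 = 7.746416
step 1→2:
  ẍ = (ẋ'−ẋ)/dt = (1.341441523−1.437797601)/0.010620 = -9.073077
  θ̈ = (θ̇'−θ̇)/dt = (-1.227965470−-1.327108091)/0.010620 = 9.335463
  sinθ=0.057024, cosθ=0.998373
  F = (M+m)·ẍ + m·l·cosθ·θ̈ − m·l·sinθ·θ̇² = -9.893156 + 1.083639 − 0.011677 = -8.821194
step 2→3:
  ẍ = (ẋ'−ẋ)/dt = (1.491550793−1.341441523)/0.010620 = 14.134583
  θ̈ = (θ̇'−θ̇)/dt = (-1.369191910−-1.227965470)/0.010620 = -13.298158
  sinθ=0.042948, cosθ=0.999077
  F = (M+m)·ẍ + m·l·cosθ·θ̈ − m·l·sinθ·θ̇² = 15.412151 + -1.544709 − 0.007530 = 13.859913
step 3→4:
  ẍ = (ẋ'−ẋ)/dt = (1.508414872−1.491550793)/0.010620 = 1.587955
  θ̈ = (θ̇'−θ̇)/dt = (-1.382528548−-1.369191910)/0.010620 = -1.255804
  sinθ=0.029916, cosθ=0.999552
  F = (M+m)·ẍ + m·l·cosθ·θ̈ − m·l·sinθ·θ̇² = 1.731484 + -0.145943 − 0.006521 = 1.579020
step 4→5:
  ẍ = (ẋ'−ẋ)/dt = (1.477650419−1.508414872)/0.010620 = -2.896841
  θ̈ = (θ̇'−θ̇)/dt = (-1.351115329−-1.382528548)/0.010620 = 2.957930
  sinθ=0.015379, cosθ=0.999882
  F = (M+m)·ẍ + m·l·cosθ·θ̈ − m·l·sinθ·θ̇² = -3.158675 + 0.343869 − 0.003418 = -2.818224
step 5→6:
  ẍ = (ẋ'−ẋ)/dt = (1.597758680−1.477650419)/0.010620 = 11.309629
  θ̈ = (θ̇'−θ̇)/dt = (-1.467628248−-1.351115329)/0.010620 = -10.971085
  sinθ=0.000697, cosθ=1.000000
  F = (M+m)·ẍ + m·l·cosθ·θ̈ − m·l·sinθ·θ̇² = 12.331861 + -1.275573 − 0.000148 = 11.056140
step 6→7:
  ẍ = (ẋ'−ẋ)/dt = (1.509321818−1.597758680)/0.010620 = -8.327388
  θ̈ = (θ̇'−θ̇)/dt = (-1.383175299−-1.467628248)/0.010620 = 7.952255
  sinθ=-0.013652, cosθ=0.999907
  F = (M+m)·ẍ + m·l·cosθ·θ̈ − m·l·sinθ·θ̇² = -9.080068 + 0.924498 − -0.003419 = -8.152151
step 7→8:
  ẍ = (ẋ'−ẋ)/dt = (1.586891405−1.509321818)/0.010620 = 7.304104
  θ̈ = (θ̇'−θ̇)/dt = (-1.461392541−-1.383175299)/0.010620 = -7.365089
  sinθ=-0.029234, cosθ=0.999573
  F = (M+m)·ẍ + m·l·cosθ·θ̈ − m·l·sinθ·θ̇² = 7.964293 + -0.855950 − -0.006503 = 7.114846

F_0 = 7.746416 N
F_1 = -8.821194 N
F_2 = 13.859913 N
F_3 = 1.579020 N
F_4 = -2.818224 N
F_5 = 11.056140 N
F_6 = -8.152151 N
F_7 = 7.114846 N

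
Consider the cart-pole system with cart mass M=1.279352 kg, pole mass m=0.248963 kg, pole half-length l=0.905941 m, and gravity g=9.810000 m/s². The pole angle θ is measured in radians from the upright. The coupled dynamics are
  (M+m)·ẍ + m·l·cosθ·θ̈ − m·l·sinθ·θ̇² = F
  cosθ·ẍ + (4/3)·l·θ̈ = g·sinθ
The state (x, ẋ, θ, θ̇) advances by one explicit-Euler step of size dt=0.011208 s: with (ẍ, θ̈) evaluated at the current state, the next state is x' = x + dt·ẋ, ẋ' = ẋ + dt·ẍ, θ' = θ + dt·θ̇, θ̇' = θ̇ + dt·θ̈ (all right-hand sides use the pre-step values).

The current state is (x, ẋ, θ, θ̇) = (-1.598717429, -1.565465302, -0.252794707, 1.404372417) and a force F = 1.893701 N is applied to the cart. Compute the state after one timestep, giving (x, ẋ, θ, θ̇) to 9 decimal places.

(-1.616263164, -1.547029080, -0.237054501, 1.366828522)

sinθ=-0.250110816, cosθ=0.968217217
temp = (F + m·l·θ̇²·sinθ)/(M+m) = (1.893701 + -0.111258136)/1.528315 = 1.166279768
θ̈ = (g·sinθ − cosθ·temp)/(l·(4/3 − m·cos²θ/(M+m))) = -3.349740822
ẍ = temp − m·l·θ̈·cosθ/(M+m) = 1.644916313
Euler: x'=-1.598717429+0.011208·-1.565465302=-1.616263164, ẋ'=-1.565465302+0.011208·1.644916313=-1.547029080
       θ'=-0.252794707+0.011208·1.404372417=-0.237054501, θ̇'=1.404372417+0.011208·-3.349740822=1.366828522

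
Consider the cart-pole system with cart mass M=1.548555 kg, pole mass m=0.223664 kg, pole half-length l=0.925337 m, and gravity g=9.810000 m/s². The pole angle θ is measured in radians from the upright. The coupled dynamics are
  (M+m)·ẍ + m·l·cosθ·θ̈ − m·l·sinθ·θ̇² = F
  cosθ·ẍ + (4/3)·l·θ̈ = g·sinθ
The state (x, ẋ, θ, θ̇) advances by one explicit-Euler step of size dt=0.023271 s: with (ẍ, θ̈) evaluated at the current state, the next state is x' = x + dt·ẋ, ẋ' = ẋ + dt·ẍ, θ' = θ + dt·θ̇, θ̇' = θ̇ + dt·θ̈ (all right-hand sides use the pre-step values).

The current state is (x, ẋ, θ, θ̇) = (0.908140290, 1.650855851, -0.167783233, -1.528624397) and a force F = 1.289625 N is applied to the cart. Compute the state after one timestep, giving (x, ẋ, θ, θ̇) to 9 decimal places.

sinθ=-0.166997123, cosθ=0.985957383
temp = (F + m·l·θ̇²·sinθ)/(M+m) = (1.289625 + -0.080761910)/1.772219 = 0.682118345
θ̈ = (g·sinθ − cosθ·temp)/(l·(4/3 − m·cos²θ/(M+m))) = -2.062724766
ẍ = temp − m·l·θ̈·cosθ/(M+m) = 0.919626241
Euler: x'=0.908140290+0.023271·1.650855851=0.946557357, ẋ'=1.650855851+0.023271·0.919626241=1.672256473
       θ'=-0.167783233+0.023271·-1.528624397=-0.203355851, θ̇'=-1.528624397+0.023271·-2.062724766=-1.576626065

(0.946557357, 1.672256473, -0.203355851, -1.576626065)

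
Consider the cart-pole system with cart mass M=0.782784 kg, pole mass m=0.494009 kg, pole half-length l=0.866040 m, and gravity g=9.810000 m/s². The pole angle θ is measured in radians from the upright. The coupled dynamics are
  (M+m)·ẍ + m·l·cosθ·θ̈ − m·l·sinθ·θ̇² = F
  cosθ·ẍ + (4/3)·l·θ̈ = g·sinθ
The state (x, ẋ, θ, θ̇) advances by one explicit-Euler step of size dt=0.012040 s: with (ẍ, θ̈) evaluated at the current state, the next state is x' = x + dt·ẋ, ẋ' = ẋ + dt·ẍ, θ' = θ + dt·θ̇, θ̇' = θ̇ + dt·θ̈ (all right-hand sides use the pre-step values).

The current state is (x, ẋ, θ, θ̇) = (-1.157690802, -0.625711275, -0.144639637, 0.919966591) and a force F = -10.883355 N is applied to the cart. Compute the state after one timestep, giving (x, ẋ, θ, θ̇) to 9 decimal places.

sinθ=-0.144135839, cosθ=0.989557911
temp = (F + m·l·θ̇²·sinθ)/(M+m) = (-10.883355 + -0.052190193)/1.276793 = -8.564853655
θ̈ = (g·sinθ − cosθ·temp)/(l·(4/3 − m·cos²θ/(M+m))) = 8.542776828
ẍ = temp − m·l·θ̈·cosθ/(M+m) = -11.397501561
Euler: x'=-1.157690802+0.012040·-0.625711275=-1.165224366, ẋ'=-0.625711275+0.012040·-11.397501561=-0.762937194
       θ'=-0.144639637+0.012040·0.919966591=-0.133563239, θ̇'=0.919966591+0.012040·8.542776828=1.022821624

(-1.165224366, -0.762937194, -0.133563239, 1.022821624)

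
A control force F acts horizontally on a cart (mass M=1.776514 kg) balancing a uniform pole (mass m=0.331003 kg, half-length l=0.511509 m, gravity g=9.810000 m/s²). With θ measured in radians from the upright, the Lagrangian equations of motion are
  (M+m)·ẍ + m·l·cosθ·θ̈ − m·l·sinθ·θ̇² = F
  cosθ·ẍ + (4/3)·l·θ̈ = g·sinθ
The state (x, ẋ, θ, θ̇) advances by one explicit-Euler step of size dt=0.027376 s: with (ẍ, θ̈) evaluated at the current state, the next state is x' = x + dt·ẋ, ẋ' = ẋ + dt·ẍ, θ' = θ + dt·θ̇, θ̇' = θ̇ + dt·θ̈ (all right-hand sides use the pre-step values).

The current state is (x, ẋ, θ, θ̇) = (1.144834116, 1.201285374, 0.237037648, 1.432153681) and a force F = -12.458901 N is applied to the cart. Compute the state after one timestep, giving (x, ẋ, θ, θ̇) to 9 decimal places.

sinθ=0.234824143, cosθ=0.972037871
temp = (F + m·l·θ̇²·sinθ)/(M+m) = (-12.458901 + 0.081546852)/2.107517 = -5.872955781
θ̈ = (g·sinθ − cosθ·temp)/(l·(4/3 − m·cos²θ/(M+m))) = 13.219421040
ẍ = temp − m·l·θ̈·cosθ/(M+m) = -6.905264851
Euler: x'=1.144834116+0.027376·1.201285374=1.177720504, ẋ'=1.201285374+0.027376·-6.905264851=1.012246843
       θ'=0.237037648+0.027376·1.432153681=0.276244287, θ̇'=1.432153681+0.027376·13.219421040=1.794048551

(1.177720504, 1.012246843, 0.276244287, 1.794048551)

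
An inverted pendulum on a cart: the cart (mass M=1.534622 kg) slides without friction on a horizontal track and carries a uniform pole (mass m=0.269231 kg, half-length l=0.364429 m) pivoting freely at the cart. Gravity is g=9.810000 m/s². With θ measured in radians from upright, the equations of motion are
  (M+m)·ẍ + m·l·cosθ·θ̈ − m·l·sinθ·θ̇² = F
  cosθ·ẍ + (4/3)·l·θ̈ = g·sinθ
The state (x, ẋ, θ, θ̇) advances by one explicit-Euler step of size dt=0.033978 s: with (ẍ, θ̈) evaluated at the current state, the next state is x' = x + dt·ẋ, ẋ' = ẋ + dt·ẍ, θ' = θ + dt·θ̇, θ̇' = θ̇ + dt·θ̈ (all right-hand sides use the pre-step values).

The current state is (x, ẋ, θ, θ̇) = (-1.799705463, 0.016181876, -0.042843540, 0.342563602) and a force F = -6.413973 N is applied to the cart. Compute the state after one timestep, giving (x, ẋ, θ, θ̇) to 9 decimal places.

(-1.799155635, -0.118044307, -0.031203914, 0.589168410)

sinθ=-0.042830434, cosθ=0.999082356
temp = (F + m·l·θ̇²·sinθ)/(M+m) = (-6.413973 + -0.000493143)/1.803853 = -3.555980528
θ̈ = (g·sinθ − cosθ·temp)/(l·(4/3 − m·cos²θ/(M+m))) = 7.257778800
ẍ = temp − m·l·θ̈·cosθ/(M+m) = -3.950385033
Euler: x'=-1.799705463+0.033978·0.016181876=-1.799155635, ẋ'=0.016181876+0.033978·-3.950385033=-0.118044307
       θ'=-0.042843540+0.033978·0.342563602=-0.031203914, θ̇'=0.342563602+0.033978·7.257778800=0.589168410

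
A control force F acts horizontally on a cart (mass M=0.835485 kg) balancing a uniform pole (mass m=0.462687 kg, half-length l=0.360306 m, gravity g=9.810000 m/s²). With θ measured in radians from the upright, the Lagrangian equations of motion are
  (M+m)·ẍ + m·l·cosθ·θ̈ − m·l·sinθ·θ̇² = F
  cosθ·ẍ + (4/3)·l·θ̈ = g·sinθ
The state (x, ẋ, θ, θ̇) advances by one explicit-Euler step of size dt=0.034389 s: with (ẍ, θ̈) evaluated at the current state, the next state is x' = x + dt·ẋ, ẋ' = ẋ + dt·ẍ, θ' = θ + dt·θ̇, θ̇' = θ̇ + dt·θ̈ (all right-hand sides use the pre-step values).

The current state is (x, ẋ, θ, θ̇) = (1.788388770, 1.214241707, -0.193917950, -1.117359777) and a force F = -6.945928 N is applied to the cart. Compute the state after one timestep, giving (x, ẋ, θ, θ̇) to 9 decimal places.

(1.830145328, 0.988000675, -0.232342835, -0.790574259)

sinθ=-0.192704879, cosθ=0.981256760
temp = (F + m·l·θ̇²·sinθ)/(M+m) = (-6.945928 + -0.040108606)/1.298172 = -5.381441447
θ̈ = (g·sinθ − cosθ·temp)/(l·(4/3 − m·cos²θ/(M+m))) = 9.502617648
ẍ = temp − m·l·θ̈·cosθ/(M+m) = -6.578877889
Euler: x'=1.788388770+0.034389·1.214241707=1.830145328, ẋ'=1.214241707+0.034389·-6.578877889=0.988000675
       θ'=-0.193917950+0.034389·-1.117359777=-0.232342835, θ̇'=-1.117359777+0.034389·9.502617648=-0.790574259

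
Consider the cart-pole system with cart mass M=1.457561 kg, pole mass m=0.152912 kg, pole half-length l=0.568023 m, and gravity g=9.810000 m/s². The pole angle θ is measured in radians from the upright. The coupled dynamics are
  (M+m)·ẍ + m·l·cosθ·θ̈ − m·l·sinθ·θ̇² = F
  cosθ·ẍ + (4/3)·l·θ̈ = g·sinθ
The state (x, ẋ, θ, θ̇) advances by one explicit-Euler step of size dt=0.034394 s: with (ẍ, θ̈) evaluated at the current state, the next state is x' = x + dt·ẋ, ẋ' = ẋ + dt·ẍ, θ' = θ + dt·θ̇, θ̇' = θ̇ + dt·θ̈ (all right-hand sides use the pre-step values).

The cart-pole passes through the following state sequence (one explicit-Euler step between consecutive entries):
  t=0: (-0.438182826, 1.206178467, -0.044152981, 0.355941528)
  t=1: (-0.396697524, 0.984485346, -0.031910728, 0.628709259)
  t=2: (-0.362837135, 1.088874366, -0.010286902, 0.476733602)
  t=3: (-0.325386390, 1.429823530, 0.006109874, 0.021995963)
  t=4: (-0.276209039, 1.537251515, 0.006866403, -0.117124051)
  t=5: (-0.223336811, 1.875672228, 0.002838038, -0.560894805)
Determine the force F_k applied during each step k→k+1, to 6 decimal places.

F_0 = -9.691959 N
F_1 = 4.505433 N
F_2 = 14.816570 N
F_3 = 4.678911 N
F_4 = 14.725627 N

step 0→1:
  ẍ = (ẋ'−ẋ)/dt = (0.984485346−1.206178467)/0.034394 = -6.445692
  θ̈ = (θ̇'−θ̇)/dt = (0.628709259−0.355941528)/0.034394 = 7.930678
  sinθ=-0.044139, cosθ=0.999025
  F = (M+m)·ẍ + m·l·cosθ·θ̈ − m·l·sinθ·θ̇² = -10.380612 + 0.688168 − -0.000486 = -9.691959
step 1→2:
  ẍ = (ẋ'−ẋ)/dt = (1.088874366−0.984485346)/0.034394 = 3.035094
  θ̈ = (θ̇'−θ̇)/dt = (0.476733602−0.628709259)/0.034394 = -4.418668
  sinθ=-0.031905, cosθ=0.999491
  F = (M+m)·ẍ + m·l·cosθ·θ̈ − m·l·sinθ·θ̇² = 4.887937 + -0.383599 − -0.001095 = 4.505433
step 2→3:
  ẍ = (ẋ'−ẋ)/dt = (1.429823530−1.088874366)/0.034394 = 9.913042
  θ̈ = (θ̇'−θ̇)/dt = (0.021995963−0.476733602)/0.034394 = -13.221423
  sinθ=-0.010287, cosθ=0.999947
  F = (M+m)·ẍ + m·l·cosθ·θ̈ − m·l·sinθ·θ̇² = 15.964686 + -1.148319 − -0.000203 = 14.816570
step 3→4:
  ẍ = (ẋ'−ẋ)/dt = (1.537251515−1.429823530)/0.034394 = 3.123451
  θ̈ = (θ̇'−θ̇)/dt = (-0.117124051−0.021995963)/0.034394 = -4.044892
  sinθ=0.006110, cosθ=0.999981
  F = (M+m)·ẍ + m·l·cosθ·θ̈ − m·l·sinθ·θ̇² = 5.030234 + -0.351323 − 0.000000 = 4.678911
step 4→5:
  ẍ = (ẋ'−ẋ)/dt = (1.875672228−1.537251515)/0.034394 = 9.839528
  θ̈ = (θ̇'−θ̇)/dt = (-0.560894805−-0.117124051)/0.034394 = -12.902563
  sinθ=0.006866, cosθ=0.999976
  F = (M+m)·ẍ + m·l·cosθ·θ̈ − m·l·sinθ·θ̇² = 15.846294 + -1.120658 − 0.000008 = 14.725627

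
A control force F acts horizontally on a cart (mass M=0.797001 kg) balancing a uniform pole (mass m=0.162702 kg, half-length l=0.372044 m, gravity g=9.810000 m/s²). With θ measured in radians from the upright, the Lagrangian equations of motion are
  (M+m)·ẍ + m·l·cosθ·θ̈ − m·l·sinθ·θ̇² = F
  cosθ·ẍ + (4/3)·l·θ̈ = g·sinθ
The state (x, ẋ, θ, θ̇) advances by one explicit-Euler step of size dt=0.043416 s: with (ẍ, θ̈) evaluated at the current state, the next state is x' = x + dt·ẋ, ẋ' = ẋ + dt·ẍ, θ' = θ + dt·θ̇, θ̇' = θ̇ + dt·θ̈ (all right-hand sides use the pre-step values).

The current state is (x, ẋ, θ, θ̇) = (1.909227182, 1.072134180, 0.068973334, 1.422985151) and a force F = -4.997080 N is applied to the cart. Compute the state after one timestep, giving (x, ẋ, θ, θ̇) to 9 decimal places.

(1.955774960, 0.809493890, 0.130753657, 2.010353212)

sinθ=0.068918659, cosθ=0.997622282
temp = (F + m·l·θ̇²·sinθ)/(M+m) = (-4.997080 + 0.008447433)/0.959703 = -5.198100420
θ̈ = (g·sinθ − cosθ·temp)/(l·(4/3 − m·cos²θ/(M+m))) = 13.528838706
ẍ = temp − m·l·θ̈·cosθ/(M+m) = -6.049389385
Euler: x'=1.909227182+0.043416·1.072134180=1.955774960, ẋ'=1.072134180+0.043416·-6.049389385=0.809493890
       θ'=0.068973334+0.043416·1.422985151=0.130753657, θ̇'=1.422985151+0.043416·13.528838706=2.010353212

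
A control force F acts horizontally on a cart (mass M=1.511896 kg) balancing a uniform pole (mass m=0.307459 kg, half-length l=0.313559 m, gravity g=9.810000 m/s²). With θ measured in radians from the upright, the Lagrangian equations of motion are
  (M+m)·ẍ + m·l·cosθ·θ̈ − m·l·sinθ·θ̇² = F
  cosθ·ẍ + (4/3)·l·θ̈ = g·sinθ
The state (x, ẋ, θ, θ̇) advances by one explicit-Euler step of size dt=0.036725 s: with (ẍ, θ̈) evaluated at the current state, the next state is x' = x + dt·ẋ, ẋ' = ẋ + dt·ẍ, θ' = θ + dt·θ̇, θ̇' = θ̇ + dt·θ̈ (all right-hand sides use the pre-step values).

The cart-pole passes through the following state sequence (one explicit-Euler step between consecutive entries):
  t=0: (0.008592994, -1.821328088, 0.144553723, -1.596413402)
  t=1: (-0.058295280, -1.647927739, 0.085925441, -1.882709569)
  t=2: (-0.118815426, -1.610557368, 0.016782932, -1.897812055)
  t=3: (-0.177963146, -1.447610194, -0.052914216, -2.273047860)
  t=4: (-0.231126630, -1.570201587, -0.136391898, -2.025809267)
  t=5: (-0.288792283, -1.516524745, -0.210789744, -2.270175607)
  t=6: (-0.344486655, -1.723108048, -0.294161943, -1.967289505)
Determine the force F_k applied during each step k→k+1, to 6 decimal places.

step 0→1:
  ẍ = (ẋ'−ẋ)/dt = (-1.647927739−-1.821328088)/0.036725 = 4.721589
  θ̈ = (θ̇'−θ̇)/dt = (-1.882709569−-1.596413402)/0.036725 = -7.795675
  sinθ=0.144051, cosθ=0.989570
  F = (M+m)·ẍ + m·l·cosθ·θ̈ − m·l·sinθ·θ̇² = 8.590246 + -0.743716 − 0.035393 = 7.811138
step 1→2:
  ẍ = (ẋ'−ẋ)/dt = (-1.610557368−-1.647927739)/0.036725 = 1.017573
  θ̈ = (θ̇'−θ̇)/dt = (-1.897812055−-1.882709569)/0.036725 = -0.411232
  sinθ=0.085820, cosθ=0.996311
  F = (M+m)·ẍ + m·l·cosθ·θ̈ − m·l·sinθ·θ̇² = 1.851327 + -0.039499 − 0.029327 = 1.782501
step 2→3:
  ẍ = (ẋ'−ẋ)/dt = (-1.447610194−-1.610557368)/0.036725 = 4.436955
  θ̈ = (θ̇'−θ̇)/dt = (-2.273047860−-1.897812055)/0.036725 = -10.217449
  sinθ=0.016782, cosθ=0.999859
  F = (M+m)·ẍ + m·l·cosθ·θ̈ − m·l·sinθ·θ̇² = 8.072396 + -0.984890 − 0.005827 = 7.081679
step 3→4:
  ẍ = (ẋ'−ẋ)/dt = (-1.570201587−-1.447610194)/0.036725 = -3.338091
  θ̈ = (θ̇'−θ̇)/dt = (-2.025809267−-2.273047860)/0.036725 = 6.732160
  sinθ=-0.052890, cosθ=0.998600
  F = (M+m)·ẍ + m·l·cosθ·θ̈ − m·l·sinθ·θ̇² = -6.073173 + 0.648116 − -0.026345 = -5.398712
step 4→5:
  ẍ = (ẋ'−ẋ)/dt = (-1.516524745−-1.570201587)/0.036725 = 1.461589
  θ̈ = (θ̇'−θ̇)/dt = (-2.270175607−-2.025809267)/0.036725 = -6.653951
  sinθ=-0.135969, cosθ=0.990713
  F = (M+m)·ẍ + m·l·cosθ·θ̈ − m·l·sinθ·θ̇² = 2.659149 + -0.635527 − -0.053795 = 2.077417
step 5→6:
  ẍ = (ẋ'−ẋ)/dt = (-1.723108048−-1.516524745)/0.036725 = -5.625141
  θ̈ = (θ̇'−θ̇)/dt = (-1.967289505−-2.270175607)/0.036725 = 8.247409
  sinθ=-0.209232, cosθ=0.977866
  F = (M+m)·ẍ + m·l·cosθ·θ̈ − m·l·sinθ·θ̇² = -10.234128 + 0.777505 − -0.103957 = -9.352666

F_0 = 7.811138 N
F_1 = 1.782501 N
F_2 = 7.081679 N
F_3 = -5.398712 N
F_4 = 2.077417 N
F_5 = -9.352666 N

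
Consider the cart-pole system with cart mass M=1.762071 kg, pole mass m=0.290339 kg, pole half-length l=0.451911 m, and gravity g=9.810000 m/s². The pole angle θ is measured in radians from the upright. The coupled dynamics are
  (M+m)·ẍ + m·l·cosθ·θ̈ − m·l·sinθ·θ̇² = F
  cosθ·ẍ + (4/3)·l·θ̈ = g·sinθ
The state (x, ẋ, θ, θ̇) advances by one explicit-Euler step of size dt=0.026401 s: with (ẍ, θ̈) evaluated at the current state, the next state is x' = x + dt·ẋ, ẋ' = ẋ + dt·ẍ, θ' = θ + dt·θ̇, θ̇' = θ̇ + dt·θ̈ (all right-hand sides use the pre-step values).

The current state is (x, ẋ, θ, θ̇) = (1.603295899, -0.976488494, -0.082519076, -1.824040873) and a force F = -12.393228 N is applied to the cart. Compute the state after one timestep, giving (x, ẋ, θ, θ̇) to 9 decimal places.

sinθ=-0.082425457, cosθ=0.996597233
temp = (F + m·l·θ̇²·sinθ)/(M+m) = (-12.393228 + -0.035982289)/2.052410 = -6.055910022
θ̈ = (g·sinθ − cosθ·temp)/(l·(4/3 − m·cos²θ/(M+m))) = 9.696079831
ẍ = temp − m·l·θ̈·cosθ/(M+m) = -6.673656143
Euler: x'=1.603295899+0.026401·-0.976488494=1.577515626, ẋ'=-0.976488494+0.026401·-6.673656143=-1.152679690
       θ'=-0.082519076+0.026401·-1.824040873=-0.130675579, θ̇'=-1.824040873+0.026401·9.696079831=-1.568054669

(1.577515626, -1.152679690, -0.130675579, -1.568054669)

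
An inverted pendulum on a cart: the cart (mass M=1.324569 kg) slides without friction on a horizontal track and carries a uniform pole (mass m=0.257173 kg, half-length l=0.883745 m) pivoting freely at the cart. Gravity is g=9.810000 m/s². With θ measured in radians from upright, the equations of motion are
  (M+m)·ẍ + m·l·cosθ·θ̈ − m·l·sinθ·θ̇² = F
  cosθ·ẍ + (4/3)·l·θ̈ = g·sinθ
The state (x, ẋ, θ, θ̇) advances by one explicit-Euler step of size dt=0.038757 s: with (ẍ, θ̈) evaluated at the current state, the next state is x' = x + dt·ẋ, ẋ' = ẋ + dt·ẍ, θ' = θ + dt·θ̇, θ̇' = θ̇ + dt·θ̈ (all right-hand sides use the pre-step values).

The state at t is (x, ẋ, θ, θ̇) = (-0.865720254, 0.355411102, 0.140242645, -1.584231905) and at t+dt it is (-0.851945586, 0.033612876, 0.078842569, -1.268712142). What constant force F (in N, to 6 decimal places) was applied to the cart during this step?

ẍ = (ẋ'−ẋ)/dt = (0.033612876−0.355411102)/0.038757 = -8.302970
θ̈ = (θ̇'−θ̇)/dt = (-1.268712142−-1.584231905)/0.038757 = 8.140975
sinθ=0.139783, cosθ=0.990182
F = (M+m)·ẍ + m·l·cosθ·θ̈ − m·l·sinθ·θ̇² = -13.133157 + 1.832077 − 0.079734 = -11.380814

F = -11.380814 N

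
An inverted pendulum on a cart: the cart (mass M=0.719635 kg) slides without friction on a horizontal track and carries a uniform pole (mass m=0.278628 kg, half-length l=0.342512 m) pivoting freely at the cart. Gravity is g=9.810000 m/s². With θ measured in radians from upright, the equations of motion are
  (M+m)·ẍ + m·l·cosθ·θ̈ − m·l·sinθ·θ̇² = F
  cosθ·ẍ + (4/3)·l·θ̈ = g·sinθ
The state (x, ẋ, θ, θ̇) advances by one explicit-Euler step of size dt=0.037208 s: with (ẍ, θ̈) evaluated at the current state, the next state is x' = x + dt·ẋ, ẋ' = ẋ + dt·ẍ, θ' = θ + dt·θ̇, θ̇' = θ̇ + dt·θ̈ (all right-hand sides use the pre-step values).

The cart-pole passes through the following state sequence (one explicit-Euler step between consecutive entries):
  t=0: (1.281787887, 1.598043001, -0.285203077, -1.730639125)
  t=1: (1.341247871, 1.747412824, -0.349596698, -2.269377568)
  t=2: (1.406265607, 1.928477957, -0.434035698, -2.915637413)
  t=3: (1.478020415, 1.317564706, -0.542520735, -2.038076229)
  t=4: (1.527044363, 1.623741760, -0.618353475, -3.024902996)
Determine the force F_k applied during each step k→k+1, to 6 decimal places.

step 0→1:
  ẍ = (ẋ'−ẋ)/dt = (1.747412824−1.598043001)/0.037208 = 4.014454
  θ̈ = (θ̇'−θ̇)/dt = (-2.269377568−-1.730639125)/0.037208 = -14.479102
  sinθ=-0.281352, cosθ=0.959605
  F = (M+m)·ẍ + m·l·cosθ·θ̈ − m·l·sinθ·θ̇² = 4.007481 + -1.325972 − -0.080420 = 2.761929
step 1→2:
  ẍ = (ẋ'−ẋ)/dt = (1.928477957−1.747412824)/0.037208 = 4.866296
  θ̈ = (θ̇'−θ̇)/dt = (-2.915637413−-2.269377568)/0.037208 = -17.368841
  sinθ=-0.342519, cosθ=0.939511
  F = (M+m)·ẍ + m·l·cosθ·θ̈ − m·l·sinθ·θ̇² = 4.857843 + -1.557303 − -0.168344 = 3.468884
step 2→3:
  ẍ = (ẋ'−ẋ)/dt = (1.317564706−1.928477957)/0.037208 = -16.418868
  θ̈ = (θ̇'−θ̇)/dt = (-2.038076229−-2.915637413)/0.037208 = 23.585282
  sinθ=-0.420536, cosθ=0.907276
  F = (M+m)·ẍ + m·l·cosθ·θ̈ − m·l·sinθ·θ̇² = -16.390349 + 2.042119 − -0.341170 = -14.007060
step 3→4:
  ẍ = (ẋ'−ẋ)/dt = (1.623741760−1.317564706)/0.037208 = 8.228796
  θ̈ = (θ̇'−θ̇)/dt = (-3.024902996−-2.038076229)/0.037208 = -26.521898
  sinθ=-0.516296, cosθ=0.856410
  F = (M+m)·ẍ + m·l·cosθ·θ̈ − m·l·sinθ·θ̇² = 8.214503 + -2.167638 − -0.204664 = 6.251528

F_0 = 2.761929 N
F_1 = 3.468884 N
F_2 = -14.007060 N
F_3 = 6.251528 N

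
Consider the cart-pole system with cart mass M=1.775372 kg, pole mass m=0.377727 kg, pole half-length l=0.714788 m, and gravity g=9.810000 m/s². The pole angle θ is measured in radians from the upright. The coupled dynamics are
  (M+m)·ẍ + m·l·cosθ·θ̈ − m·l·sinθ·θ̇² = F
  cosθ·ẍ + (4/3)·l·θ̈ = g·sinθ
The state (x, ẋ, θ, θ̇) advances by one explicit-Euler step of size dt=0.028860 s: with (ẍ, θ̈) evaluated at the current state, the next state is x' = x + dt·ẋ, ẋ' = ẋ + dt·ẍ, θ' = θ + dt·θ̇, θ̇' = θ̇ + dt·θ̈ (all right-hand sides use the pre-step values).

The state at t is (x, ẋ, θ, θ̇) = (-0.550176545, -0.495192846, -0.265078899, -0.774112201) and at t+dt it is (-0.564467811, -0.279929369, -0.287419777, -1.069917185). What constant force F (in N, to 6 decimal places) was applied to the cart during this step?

F = 13.431416 N

ẍ = (ẋ'−ẋ)/dt = (-0.279929369−-0.495192846)/0.028860 = 7.458887
θ̈ = (θ̇'−θ̇)/dt = (-1.069917185−-0.774112201)/0.028860 = -10.249653
sinθ=-0.261985, cosθ=0.965072
F = (M+m)·ẍ + m·l·cosθ·θ̈ − m·l·sinθ·θ̇² = 16.059722 + -2.670694 − -0.042388 = 13.431416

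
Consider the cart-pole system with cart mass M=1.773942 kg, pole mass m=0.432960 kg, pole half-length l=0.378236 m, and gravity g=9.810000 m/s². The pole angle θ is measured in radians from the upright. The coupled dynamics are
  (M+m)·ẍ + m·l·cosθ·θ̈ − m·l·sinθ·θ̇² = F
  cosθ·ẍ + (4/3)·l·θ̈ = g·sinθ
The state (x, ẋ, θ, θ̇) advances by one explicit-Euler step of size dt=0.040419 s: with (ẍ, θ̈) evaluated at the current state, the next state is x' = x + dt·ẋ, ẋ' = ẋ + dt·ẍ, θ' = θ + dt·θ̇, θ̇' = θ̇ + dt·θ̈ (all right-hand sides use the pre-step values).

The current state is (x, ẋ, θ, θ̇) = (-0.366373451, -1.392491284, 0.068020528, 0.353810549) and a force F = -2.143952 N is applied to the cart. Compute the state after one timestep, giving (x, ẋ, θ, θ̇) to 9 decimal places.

(-0.422656556, -1.443100175, 0.082321197, 0.507369261)

sinθ=0.067968087, cosθ=0.997687496
temp = (F + m·l·θ̇²·sinθ)/(M+m) = (-2.143952 + 0.001393340)/2.206902 = -0.970844496
θ̈ = (g·sinθ − cosθ·temp)/(l·(4/3 − m·cos²θ/(M+m))) = 3.799171485
ẍ = temp − m·l·θ̈·cosθ/(M+m) = -1.252106466
Euler: x'=-0.366373451+0.040419·-1.392491284=-0.422656556, ẋ'=-1.392491284+0.040419·-1.252106466=-1.443100175
       θ'=0.068020528+0.040419·0.353810549=0.082321197, θ̇'=0.353810549+0.040419·3.799171485=0.507369261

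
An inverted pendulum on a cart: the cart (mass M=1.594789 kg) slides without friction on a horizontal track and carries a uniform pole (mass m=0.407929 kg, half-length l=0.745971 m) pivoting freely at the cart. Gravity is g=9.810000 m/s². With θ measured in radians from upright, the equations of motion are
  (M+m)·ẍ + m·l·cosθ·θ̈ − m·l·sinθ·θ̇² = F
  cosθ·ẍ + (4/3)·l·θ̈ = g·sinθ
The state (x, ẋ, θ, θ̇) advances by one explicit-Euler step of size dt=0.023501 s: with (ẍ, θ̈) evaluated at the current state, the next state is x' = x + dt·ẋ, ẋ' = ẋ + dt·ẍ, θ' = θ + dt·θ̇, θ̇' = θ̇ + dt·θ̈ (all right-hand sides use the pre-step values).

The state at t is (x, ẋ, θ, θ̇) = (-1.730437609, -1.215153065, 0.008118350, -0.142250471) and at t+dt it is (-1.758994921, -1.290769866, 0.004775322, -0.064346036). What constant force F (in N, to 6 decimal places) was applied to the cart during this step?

F = -5.435280 N

ẍ = (ẋ'−ẋ)/dt = (-1.290769866−-1.215153065)/0.023501 = -3.217599
θ̈ = (θ̇'−θ̇)/dt = (-0.064346036−-0.142250471)/0.023501 = 3.314941
sinθ=0.008118, cosθ=0.999967
F = (M+m)·ẍ + m·l·cosθ·θ̈ − m·l·sinθ·θ̇² = -6.443944 + 1.008714 − 0.000050 = -5.435280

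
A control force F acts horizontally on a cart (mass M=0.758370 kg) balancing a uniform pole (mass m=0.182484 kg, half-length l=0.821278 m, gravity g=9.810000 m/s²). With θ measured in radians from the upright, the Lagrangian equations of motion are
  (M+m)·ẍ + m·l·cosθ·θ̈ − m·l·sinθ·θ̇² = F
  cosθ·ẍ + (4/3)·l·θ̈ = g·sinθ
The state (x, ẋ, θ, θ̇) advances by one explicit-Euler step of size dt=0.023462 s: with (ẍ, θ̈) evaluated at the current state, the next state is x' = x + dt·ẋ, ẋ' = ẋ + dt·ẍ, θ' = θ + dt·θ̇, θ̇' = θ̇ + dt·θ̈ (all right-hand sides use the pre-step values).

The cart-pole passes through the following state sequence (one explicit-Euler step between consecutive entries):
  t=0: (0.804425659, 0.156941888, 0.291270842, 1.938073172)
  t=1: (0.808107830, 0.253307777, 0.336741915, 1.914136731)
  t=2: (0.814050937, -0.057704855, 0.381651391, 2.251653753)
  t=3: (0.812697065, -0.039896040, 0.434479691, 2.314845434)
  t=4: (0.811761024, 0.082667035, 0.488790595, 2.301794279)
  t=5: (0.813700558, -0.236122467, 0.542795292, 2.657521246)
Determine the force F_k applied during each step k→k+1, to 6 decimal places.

step 0→1:
  ẍ = (ẋ'−ẋ)/dt = (0.253307777−0.156941888)/0.023462 = 4.107318
  θ̈ = (θ̇'−θ̇)/dt = (1.914136731−1.938073172)/0.023462 = -1.020222
  sinθ=0.287170, cosθ=0.957880
  F = (M+m)·ẍ + m·l·cosθ·θ̈ − m·l·sinθ·θ̇² = 3.864386 + -0.146460 − 0.161657 = 3.556269
step 1→2:
  ẍ = (ẋ'−ẋ)/dt = (-0.057704855−0.253307777)/0.023462 = -13.256015
  θ̈ = (θ̇'−θ̇)/dt = (2.251653753−1.914136731)/0.023462 = 14.385688
  sinθ=0.330414, cosθ=0.943836
  F = (M+m)·ẍ + m·l·cosθ·θ̈ − m·l·sinθ·θ̇² = -12.471975 + 2.034896 − 0.181434 = -10.618513
step 2→3:
  ẍ = (ẋ'−ẋ)/dt = (-0.039896040−-0.057704855)/0.023462 = 0.759049
  θ̈ = (θ̇'−θ̇)/dt = (2.314845434−2.251653753)/0.023462 = 2.693363
  sinθ=0.372454, cosθ=0.928051
  F = (M+m)·ẍ + m·l·cosθ·θ̈ − m·l·sinθ·θ̇² = 0.714155 + 0.374612 − 0.283003 = 0.805764
step 3→4:
  ẍ = (ẋ'−ẋ)/dt = (0.082667035−-0.039896040)/0.023462 = 5.223897
  θ̈ = (θ̇'−θ̇)/dt = (2.301794279−2.314845434)/0.023462 = -0.556268
  sinθ=0.420938, cosθ=0.907089
  F = (M+m)·ẍ + m·l·cosθ·θ̈ − m·l·sinθ·θ̇² = 4.914925 + -0.075622 − 0.338047 = 4.501255
step 4→5:
  ẍ = (ẋ'−ẋ)/dt = (-0.236122467−0.082667035)/0.023462 = -13.587482
  θ̈ = (θ̇'−θ̇)/dt = (2.657521246−2.301794279)/0.023462 = 15.161835
  sinθ=0.469558, cosθ=0.882901
  F = (M+m)·ẍ + m·l·cosθ·θ̈ − m·l·sinθ·θ̇² = -12.783837 + 2.006222 − 0.372853 = -11.150468

F_0 = 3.556269 N
F_1 = -10.618513 N
F_2 = 0.805764 N
F_3 = 4.501255 N
F_4 = -11.150468 N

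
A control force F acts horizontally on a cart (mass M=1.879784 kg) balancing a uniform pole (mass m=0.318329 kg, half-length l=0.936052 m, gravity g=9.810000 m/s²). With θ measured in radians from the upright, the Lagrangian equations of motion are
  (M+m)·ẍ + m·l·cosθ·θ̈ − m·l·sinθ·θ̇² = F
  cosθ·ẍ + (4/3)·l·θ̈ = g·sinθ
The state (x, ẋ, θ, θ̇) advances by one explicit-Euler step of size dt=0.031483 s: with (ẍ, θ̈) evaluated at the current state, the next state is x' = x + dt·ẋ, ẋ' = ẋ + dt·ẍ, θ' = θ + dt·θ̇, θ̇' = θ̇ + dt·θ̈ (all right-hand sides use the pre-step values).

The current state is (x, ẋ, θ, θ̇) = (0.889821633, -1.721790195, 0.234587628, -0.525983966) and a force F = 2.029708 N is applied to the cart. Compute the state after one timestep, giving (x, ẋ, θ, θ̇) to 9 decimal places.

(0.835614512, -1.697536587, 0.218028075, -0.487364341)

sinθ=0.232441928, cosθ=0.972610277
temp = (F + m·l·θ̇²·sinθ)/(M+m) = (2.029708 + 0.019161772)/2.198113 = 0.932103933
θ̈ = (g·sinθ − cosθ·temp)/(l·(4/3 − m·cos²θ/(M+m))) = 1.226681868
ẍ = temp − m·l·θ̈·cosθ/(M+m) = 0.770371557
Euler: x'=0.889821633+0.031483·-1.721790195=0.835614512, ẋ'=-1.721790195+0.031483·0.770371557=-1.697536587
       θ'=0.234587628+0.031483·-0.525983966=0.218028075, θ̇'=-0.525983966+0.031483·1.226681868=-0.487364341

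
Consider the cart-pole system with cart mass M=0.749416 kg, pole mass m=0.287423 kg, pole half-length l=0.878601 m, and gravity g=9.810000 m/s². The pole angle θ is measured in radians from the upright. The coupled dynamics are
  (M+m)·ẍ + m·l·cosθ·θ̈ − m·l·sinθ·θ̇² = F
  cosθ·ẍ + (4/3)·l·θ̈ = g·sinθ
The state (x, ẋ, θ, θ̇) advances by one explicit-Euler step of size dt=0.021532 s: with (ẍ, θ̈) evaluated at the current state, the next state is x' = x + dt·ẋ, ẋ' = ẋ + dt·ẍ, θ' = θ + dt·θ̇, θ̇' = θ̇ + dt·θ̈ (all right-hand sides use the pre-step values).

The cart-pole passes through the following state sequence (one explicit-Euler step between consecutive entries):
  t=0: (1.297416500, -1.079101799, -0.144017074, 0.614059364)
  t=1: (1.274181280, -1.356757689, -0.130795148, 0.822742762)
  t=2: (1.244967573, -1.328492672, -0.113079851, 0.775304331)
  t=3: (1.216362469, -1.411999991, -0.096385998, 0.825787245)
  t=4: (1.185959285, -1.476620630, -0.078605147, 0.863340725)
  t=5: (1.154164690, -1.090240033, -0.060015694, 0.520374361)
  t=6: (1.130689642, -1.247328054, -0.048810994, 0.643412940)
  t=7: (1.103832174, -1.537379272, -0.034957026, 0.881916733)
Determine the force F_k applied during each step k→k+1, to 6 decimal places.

F_0 = -10.934280 N
F_1 = 0.831739 N
F_2 = -3.415744 N
F_3 = -2.656743 N
F_4 = 14.610385 N
F_5 = -6.119806 N
F_6 = -11.167979 N

step 0→1:
  ẍ = (ẋ'−ẋ)/dt = (-1.356757689−-1.079101799)/0.021532 = -12.895035
  θ̈ = (θ̇'−θ̇)/dt = (0.822742762−0.614059364)/0.021532 = 9.691780
  sinθ=-0.143520, cosθ=0.989647
  F = (M+m)·ẍ + m·l·cosθ·θ̈ − m·l·sinθ·θ̇² = -13.370075 + 2.422129 − -0.013666 = -10.934280
step 1→2:
  ẍ = (ẋ'−ẋ)/dt = (-1.328492672−-1.356757689)/0.021532 = 1.312698
  θ̈ = (θ̇'−θ̇)/dt = (0.775304331−0.822742762)/0.021532 = -2.203160
  sinθ=-0.130423, cosθ=0.991459
  F = (M+m)·ẍ + m·l·cosθ·θ̈ − m·l·sinθ·θ̇² = 1.361057 + -0.551612 − -0.022294 = 0.831739
step 2→3:
  ẍ = (ẋ'−ẋ)/dt = (-1.411999991−-1.328492672)/0.021532 = -3.878289
  θ̈ = (θ̇'−θ̇)/dt = (0.825787245−0.775304331)/0.021532 = 2.344553
  sinθ=-0.112839, cosθ=0.993613
  F = (M+m)·ẍ + m·l·cosθ·θ̈ − m·l·sinθ·θ̇² = -4.021161 + 0.588289 − -0.017128 = -3.415744
step 3→4:
  ẍ = (ẋ'−ẋ)/dt = (-1.476620630−-1.411999991)/0.021532 = -3.001144
  θ̈ = (θ̇'−θ̇)/dt = (0.863340725−0.825787245)/0.021532 = 1.744078
  sinθ=-0.096237, cosθ=0.995358
  F = (M+m)·ẍ + m·l·cosθ·θ̈ − m·l·sinθ·θ̇² = -3.111703 + 0.438388 − -0.016573 = -2.656743
step 4→5:
  ẍ = (ẋ'−ẋ)/dt = (-1.090240033−-1.476620630)/0.021532 = 17.944483
  θ̈ = (θ̇'−θ̇)/dt = (0.520374361−0.863340725)/0.021532 = -15.928217
  sinθ=-0.078524, cosθ=0.996912
  F = (M+m)·ẍ + m·l·cosθ·θ̈ − m·l·sinθ·θ̇² = 18.605539 + -4.009935 − -0.014780 = 14.610385
step 5→6:
  ẍ = (ẋ'−ẋ)/dt = (-1.247328054−-1.090240033)/0.021532 = -7.295561
  θ̈ = (θ̇'−θ̇)/dt = (0.643412940−0.520374361)/0.021532 = 5.714220
  sinθ=-0.059980, cosθ=0.998200
  F = (M+m)·ẍ + m·l·cosθ·θ̈ − m·l·sinθ·θ̇² = -7.564322 + 1.440415 − -0.004102 = -6.119806
step 6→7:
  ẍ = (ẋ'−ẋ)/dt = (-1.537379272−-1.247328054)/0.021532 = -13.470705
  θ̈ = (θ̇'−θ̇)/dt = (0.881916733−0.643412940)/0.021532 = 11.076713
  sinθ=-0.048792, cosθ=0.998809
  F = (M+m)·ẍ + m·l·cosθ·θ̈ − m·l·sinθ·θ̇² = -13.966952 + 2.793872 − -0.005101 = -11.167979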